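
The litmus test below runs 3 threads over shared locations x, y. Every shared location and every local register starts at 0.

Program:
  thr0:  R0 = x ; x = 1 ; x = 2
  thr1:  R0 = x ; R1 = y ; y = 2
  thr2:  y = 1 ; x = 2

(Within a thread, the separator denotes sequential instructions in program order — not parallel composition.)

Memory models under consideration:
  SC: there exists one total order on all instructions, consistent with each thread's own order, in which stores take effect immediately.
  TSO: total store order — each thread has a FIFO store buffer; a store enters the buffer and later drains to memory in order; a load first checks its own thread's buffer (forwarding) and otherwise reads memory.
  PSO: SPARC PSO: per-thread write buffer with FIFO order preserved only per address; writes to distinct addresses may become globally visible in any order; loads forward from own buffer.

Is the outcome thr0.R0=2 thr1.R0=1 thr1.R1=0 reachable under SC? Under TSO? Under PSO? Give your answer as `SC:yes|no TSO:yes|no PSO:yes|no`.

SC:no TSO:no PSO:yes

outcome vector order: (thr0.R0,thr1.R0,thr1.R1)
SC (10): <0 0 0> <0 0 1> <0 1 0> <0 1 1> <0 2 0> <0 2 1> <2 0 0> <2 0 1> <2 1 1> <2 2 1>
TSO (10): <0 0 0> <0 0 1> <0 1 0> <0 1 1> <0 2 0> <0 2 1> <2 0 0> <2 0 1> <2 1 1> <2 2 1>
PSO (12): <0 0 0> <0 0 1> <0 1 0> <0 1 1> <0 2 0> <0 2 1> <2 0 0> <2 0 1> <2 1 0> <2 1 1> <2 2 0> <2 2 1>
target <2 1 0> ∈ {PSO}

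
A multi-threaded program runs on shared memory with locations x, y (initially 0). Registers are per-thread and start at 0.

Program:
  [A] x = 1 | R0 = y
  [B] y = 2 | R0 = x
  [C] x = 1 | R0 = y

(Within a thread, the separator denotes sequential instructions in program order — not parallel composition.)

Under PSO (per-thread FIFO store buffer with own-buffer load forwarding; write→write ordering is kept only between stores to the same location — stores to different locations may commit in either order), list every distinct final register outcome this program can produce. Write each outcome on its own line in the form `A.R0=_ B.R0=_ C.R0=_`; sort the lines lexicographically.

A.R0=0 B.R0=0 C.R0=0
A.R0=0 B.R0=0 C.R0=2
A.R0=0 B.R0=1 C.R0=0
A.R0=0 B.R0=1 C.R0=2
A.R0=2 B.R0=0 C.R0=0
A.R0=2 B.R0=0 C.R0=2
A.R0=2 B.R0=1 C.R0=0
A.R0=2 B.R0=1 C.R0=2

outcome vector order: (A.R0,B.R0,C.R0)
|PSO outcomes| = 8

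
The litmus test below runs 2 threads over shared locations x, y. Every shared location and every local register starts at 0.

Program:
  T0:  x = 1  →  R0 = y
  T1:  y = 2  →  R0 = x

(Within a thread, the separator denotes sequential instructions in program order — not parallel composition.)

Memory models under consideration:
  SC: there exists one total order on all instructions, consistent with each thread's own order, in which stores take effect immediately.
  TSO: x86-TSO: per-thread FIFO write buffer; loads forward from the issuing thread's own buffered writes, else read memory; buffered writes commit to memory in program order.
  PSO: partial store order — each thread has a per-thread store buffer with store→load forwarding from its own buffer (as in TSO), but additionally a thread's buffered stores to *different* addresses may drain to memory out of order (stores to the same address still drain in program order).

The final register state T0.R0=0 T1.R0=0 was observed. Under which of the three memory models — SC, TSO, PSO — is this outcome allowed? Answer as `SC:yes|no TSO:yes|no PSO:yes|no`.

SC:no TSO:yes PSO:yes

outcome vector order: (T0.R0,T1.R0)
under SC → 0/1 2/0 2/1
under TSO → 0/0 0/1 2/0 2/1
under PSO → 0/0 0/1 2/0 2/1
target 0/0 ∈ {TSO,PSO}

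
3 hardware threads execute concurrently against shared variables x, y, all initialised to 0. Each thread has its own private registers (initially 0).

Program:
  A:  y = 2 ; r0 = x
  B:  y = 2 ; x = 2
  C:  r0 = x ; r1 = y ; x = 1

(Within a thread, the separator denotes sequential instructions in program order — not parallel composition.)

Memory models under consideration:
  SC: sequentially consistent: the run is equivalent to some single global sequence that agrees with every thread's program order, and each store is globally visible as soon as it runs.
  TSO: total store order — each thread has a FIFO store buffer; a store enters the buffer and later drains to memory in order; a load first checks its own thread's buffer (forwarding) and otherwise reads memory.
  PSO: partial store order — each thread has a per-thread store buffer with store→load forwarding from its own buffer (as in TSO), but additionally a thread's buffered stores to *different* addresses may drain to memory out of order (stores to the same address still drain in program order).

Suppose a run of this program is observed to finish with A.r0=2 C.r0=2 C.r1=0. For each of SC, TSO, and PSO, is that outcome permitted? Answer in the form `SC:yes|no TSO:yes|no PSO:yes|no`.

outcome vector order: (A.r0,C.r0,C.r1)
SC: 9 outcomes — {<0 0 0>; <0 0 2>; <0 2 2>; <1 0 0>; <1 0 2>; <1 2 2>; <2 0 0>; <2 0 2>; <2 2 2>}
TSO: 9 outcomes — {<0 0 0>; <0 0 2>; <0 2 2>; <1 0 0>; <1 0 2>; <1 2 2>; <2 0 0>; <2 0 2>; <2 2 2>}
PSO: 12 outcomes — {<0 0 0>; <0 0 2>; <0 2 0>; <0 2 2>; <1 0 0>; <1 0 2>; <1 2 0>; <1 2 2>; <2 0 0>; <2 0 2>; <2 2 0>; <2 2 2>}
target <2 2 0> ∈ {PSO}

SC:no TSO:no PSO:yes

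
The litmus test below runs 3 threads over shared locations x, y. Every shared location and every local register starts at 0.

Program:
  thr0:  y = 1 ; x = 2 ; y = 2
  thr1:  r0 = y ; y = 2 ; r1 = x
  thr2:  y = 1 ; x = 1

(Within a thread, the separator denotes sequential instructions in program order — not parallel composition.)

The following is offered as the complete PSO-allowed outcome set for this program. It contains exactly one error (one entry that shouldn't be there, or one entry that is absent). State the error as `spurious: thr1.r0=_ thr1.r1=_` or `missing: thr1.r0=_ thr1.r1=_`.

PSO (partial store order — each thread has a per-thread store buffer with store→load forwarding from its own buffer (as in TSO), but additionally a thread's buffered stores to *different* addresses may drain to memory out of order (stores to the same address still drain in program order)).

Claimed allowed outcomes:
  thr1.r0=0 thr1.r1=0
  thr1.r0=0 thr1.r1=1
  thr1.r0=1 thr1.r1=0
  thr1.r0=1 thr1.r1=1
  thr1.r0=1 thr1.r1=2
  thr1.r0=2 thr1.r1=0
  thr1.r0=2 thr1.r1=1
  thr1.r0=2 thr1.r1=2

missing: thr1.r0=0 thr1.r1=2

outcome vector order: (thr1.r0,thr1.r1)
under PSO → <0 0>, <0 1>, <0 2>, <1 0>, <1 1>, <1 2>, <2 0>, <2 1>, <2 2>
PSO∖claimed = {<0 2>}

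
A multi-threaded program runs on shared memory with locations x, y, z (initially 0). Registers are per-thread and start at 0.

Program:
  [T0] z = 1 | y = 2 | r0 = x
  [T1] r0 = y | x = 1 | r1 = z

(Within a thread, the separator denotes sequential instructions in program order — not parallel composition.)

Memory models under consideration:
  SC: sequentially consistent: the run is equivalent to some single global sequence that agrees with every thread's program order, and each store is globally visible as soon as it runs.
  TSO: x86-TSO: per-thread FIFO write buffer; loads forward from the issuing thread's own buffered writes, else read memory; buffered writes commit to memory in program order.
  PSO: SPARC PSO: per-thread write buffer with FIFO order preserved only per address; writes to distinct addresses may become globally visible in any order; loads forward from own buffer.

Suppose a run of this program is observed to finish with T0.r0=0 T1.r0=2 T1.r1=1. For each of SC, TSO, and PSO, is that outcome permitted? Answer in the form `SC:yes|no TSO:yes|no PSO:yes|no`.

SC:yes TSO:yes PSO:yes

outcome vector order: (T0.r0,T1.r0,T1.r1)
under SC → <0 0 1> <0 2 1> <1 0 0> <1 0 1> <1 2 1>
under TSO → <0 0 0> <0 0 1> <0 2 1> <1 0 0> <1 0 1> <1 2 1>
under PSO → <0 0 0> <0 0 1> <0 2 0> <0 2 1> <1 0 0> <1 0 1> <1 2 0> <1 2 1>
target <0 2 1> ∈ {SC,TSO,PSO}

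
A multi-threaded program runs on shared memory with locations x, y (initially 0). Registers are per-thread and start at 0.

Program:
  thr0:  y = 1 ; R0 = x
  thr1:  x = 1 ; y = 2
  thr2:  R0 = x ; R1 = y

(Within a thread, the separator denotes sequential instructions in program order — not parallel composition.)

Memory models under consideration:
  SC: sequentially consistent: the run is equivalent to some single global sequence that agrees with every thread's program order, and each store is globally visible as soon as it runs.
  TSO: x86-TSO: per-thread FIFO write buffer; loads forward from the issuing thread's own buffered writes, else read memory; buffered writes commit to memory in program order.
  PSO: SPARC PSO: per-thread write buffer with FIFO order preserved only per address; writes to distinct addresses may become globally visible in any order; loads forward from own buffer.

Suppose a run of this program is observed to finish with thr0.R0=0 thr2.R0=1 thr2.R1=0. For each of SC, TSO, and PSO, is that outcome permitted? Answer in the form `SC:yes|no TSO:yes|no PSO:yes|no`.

SC:no TSO:yes PSO:yes

outcome vector order: (thr0.R0,thr2.R0,thr2.R1)
[SC] allowed = {<0 0 0>; <0 0 1>; <0 0 2>; <0 1 1>; <0 1 2>; <1 0 0>; <1 0 1>; <1 0 2>; <1 1 0>; <1 1 1>; <1 1 2>}
[TSO] allowed = {<0 0 0>; <0 0 1>; <0 0 2>; <0 1 0>; <0 1 1>; <0 1 2>; <1 0 0>; <1 0 1>; <1 0 2>; <1 1 0>; <1 1 1>; <1 1 2>}
[PSO] allowed = {<0 0 0>; <0 0 1>; <0 0 2>; <0 1 0>; <0 1 1>; <0 1 2>; <1 0 0>; <1 0 1>; <1 0 2>; <1 1 0>; <1 1 1>; <1 1 2>}
target <0 1 0> ∈ {TSO,PSO}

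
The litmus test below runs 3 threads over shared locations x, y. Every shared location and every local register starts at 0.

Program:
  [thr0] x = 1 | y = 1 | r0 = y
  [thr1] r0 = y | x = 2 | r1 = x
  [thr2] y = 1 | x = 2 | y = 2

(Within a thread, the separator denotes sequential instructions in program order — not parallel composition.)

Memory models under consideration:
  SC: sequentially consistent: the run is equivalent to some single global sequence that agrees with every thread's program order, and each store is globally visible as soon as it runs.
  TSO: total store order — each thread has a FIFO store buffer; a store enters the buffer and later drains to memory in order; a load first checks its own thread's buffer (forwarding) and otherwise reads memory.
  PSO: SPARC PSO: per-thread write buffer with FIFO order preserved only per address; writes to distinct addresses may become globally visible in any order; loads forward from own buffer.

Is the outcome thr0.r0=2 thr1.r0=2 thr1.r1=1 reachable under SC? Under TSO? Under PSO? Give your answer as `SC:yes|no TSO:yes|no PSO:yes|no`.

SC:no TSO:no PSO:yes

outcome vector order: (thr0.r0,thr1.r0,thr1.r1)
[SC] allowed = {(1,0,1); (1,0,2); (1,1,1); (1,1,2); (1,2,1); (1,2,2); (2,0,1); (2,0,2); (2,1,1); (2,1,2); (2,2,2)}
[TSO] allowed = {(1,0,1); (1,0,2); (1,1,1); (1,1,2); (1,2,1); (1,2,2); (2,0,1); (2,0,2); (2,1,1); (2,1,2); (2,2,2)}
[PSO] allowed = {(1,0,1); (1,0,2); (1,1,1); (1,1,2); (1,2,1); (1,2,2); (2,0,1); (2,0,2); (2,1,1); (2,1,2); (2,2,1); (2,2,2)}
target (2,2,1) ∈ {PSO}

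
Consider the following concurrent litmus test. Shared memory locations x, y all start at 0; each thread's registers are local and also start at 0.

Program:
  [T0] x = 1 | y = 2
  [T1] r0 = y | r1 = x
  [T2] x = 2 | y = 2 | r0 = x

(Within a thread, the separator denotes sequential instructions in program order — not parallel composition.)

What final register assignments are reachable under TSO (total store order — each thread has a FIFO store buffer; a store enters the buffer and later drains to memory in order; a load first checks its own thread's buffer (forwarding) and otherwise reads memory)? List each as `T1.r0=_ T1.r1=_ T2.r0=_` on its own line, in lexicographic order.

outcome vector order: (T1.r0,T1.r1,T2.r0)
|TSO outcomes| = 10

T1.r0=0 T1.r1=0 T2.r0=1
T1.r0=0 T1.r1=0 T2.r0=2
T1.r0=0 T1.r1=1 T2.r0=1
T1.r0=0 T1.r1=1 T2.r0=2
T1.r0=0 T1.r1=2 T2.r0=1
T1.r0=0 T1.r1=2 T2.r0=2
T1.r0=2 T1.r1=1 T2.r0=1
T1.r0=2 T1.r1=1 T2.r0=2
T1.r0=2 T1.r1=2 T2.r0=1
T1.r0=2 T1.r1=2 T2.r0=2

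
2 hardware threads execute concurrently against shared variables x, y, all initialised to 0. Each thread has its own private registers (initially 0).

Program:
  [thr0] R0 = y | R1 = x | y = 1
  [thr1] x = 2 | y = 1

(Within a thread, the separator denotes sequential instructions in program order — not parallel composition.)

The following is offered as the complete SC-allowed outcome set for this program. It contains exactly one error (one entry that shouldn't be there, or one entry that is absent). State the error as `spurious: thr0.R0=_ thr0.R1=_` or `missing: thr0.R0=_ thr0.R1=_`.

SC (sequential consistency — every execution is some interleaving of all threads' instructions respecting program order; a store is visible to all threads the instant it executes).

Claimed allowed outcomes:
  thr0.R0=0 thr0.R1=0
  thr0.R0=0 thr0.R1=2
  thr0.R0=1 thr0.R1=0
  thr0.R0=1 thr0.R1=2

spurious: thr0.R0=1 thr0.R1=0

outcome vector order: (thr0.R0,thr0.R1)
SC (3): (0,0); (0,2); (1,2)
claimed∖SC = {(1,0)}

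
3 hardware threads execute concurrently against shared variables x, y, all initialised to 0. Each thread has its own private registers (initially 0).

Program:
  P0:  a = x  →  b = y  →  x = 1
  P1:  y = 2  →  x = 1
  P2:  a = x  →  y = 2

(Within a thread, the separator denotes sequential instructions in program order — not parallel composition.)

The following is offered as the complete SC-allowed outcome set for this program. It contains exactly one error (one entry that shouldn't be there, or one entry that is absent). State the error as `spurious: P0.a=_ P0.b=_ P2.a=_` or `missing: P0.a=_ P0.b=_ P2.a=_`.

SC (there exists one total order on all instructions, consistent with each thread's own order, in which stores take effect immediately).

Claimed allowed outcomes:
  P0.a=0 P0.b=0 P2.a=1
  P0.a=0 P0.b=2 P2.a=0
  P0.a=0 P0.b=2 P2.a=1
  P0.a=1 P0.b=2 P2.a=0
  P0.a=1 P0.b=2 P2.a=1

missing: P0.a=0 P0.b=0 P2.a=0

outcome vector order: (P0.a,P0.b,P2.a)
SC (6): 0/0/0, 0/0/1, 0/2/0, 0/2/1, 1/2/0, 1/2/1
SC∖claimed = {0/0/0}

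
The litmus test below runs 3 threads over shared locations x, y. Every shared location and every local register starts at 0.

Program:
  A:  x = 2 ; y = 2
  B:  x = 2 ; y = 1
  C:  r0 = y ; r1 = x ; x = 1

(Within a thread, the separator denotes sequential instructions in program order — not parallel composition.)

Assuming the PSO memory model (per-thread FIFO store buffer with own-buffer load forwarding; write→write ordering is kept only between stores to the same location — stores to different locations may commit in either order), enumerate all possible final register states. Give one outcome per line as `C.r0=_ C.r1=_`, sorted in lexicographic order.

C.r0=0 C.r1=0
C.r0=0 C.r1=2
C.r0=1 C.r1=0
C.r0=1 C.r1=2
C.r0=2 C.r1=0
C.r0=2 C.r1=2

outcome vector order: (C.r0,C.r1)
|PSO outcomes| = 6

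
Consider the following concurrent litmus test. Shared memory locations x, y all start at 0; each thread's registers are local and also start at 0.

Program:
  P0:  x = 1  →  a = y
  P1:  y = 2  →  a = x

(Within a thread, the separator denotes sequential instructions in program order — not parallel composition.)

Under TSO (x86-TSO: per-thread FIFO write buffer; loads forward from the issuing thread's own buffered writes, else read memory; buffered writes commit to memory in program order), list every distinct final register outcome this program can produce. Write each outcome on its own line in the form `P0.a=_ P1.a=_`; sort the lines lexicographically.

P0.a=0 P1.a=0
P0.a=0 P1.a=1
P0.a=2 P1.a=0
P0.a=2 P1.a=1

outcome vector order: (P0.a,P1.a)
|TSO outcomes| = 4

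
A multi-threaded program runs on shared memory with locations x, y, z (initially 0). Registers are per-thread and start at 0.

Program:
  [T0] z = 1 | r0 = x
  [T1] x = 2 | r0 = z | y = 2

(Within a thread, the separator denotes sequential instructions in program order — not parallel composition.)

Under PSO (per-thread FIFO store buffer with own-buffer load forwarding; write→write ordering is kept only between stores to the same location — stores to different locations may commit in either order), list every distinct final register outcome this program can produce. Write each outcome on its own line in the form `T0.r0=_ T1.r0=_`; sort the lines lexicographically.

T0.r0=0 T1.r0=0
T0.r0=0 T1.r0=1
T0.r0=2 T1.r0=0
T0.r0=2 T1.r0=1

outcome vector order: (T0.r0,T1.r0)
|PSO outcomes| = 4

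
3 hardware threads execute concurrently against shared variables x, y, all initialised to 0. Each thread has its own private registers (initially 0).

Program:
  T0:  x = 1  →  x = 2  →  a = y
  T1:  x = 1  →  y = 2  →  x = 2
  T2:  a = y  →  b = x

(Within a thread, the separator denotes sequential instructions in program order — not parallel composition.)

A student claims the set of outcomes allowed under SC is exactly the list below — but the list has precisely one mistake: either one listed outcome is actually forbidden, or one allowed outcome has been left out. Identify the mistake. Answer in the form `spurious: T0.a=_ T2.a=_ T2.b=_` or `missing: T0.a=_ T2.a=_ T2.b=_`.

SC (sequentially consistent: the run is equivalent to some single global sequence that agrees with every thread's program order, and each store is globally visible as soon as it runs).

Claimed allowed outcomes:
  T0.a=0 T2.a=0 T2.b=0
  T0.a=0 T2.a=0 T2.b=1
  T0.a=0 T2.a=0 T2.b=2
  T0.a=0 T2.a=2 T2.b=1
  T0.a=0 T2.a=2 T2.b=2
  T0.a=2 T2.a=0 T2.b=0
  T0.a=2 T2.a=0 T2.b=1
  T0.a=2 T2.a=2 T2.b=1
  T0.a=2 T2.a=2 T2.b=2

missing: T0.a=2 T2.a=0 T2.b=2

outcome vector order: (T0.a,T2.a,T2.b)
[SC] allowed = {<0 0 0> <0 0 1> <0 0 2> <0 2 1> <0 2 2> <2 0 0> <2 0 1> <2 0 2> <2 2 1> <2 2 2>}
SC∖claimed = {<2 0 2>}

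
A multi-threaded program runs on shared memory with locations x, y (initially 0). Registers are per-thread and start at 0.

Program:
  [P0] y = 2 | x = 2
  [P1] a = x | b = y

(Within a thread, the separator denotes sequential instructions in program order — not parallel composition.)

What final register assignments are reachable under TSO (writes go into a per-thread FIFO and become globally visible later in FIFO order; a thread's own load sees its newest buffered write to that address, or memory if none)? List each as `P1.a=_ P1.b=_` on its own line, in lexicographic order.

outcome vector order: (P1.a,P1.b)
|TSO outcomes| = 3

P1.a=0 P1.b=0
P1.a=0 P1.b=2
P1.a=2 P1.b=2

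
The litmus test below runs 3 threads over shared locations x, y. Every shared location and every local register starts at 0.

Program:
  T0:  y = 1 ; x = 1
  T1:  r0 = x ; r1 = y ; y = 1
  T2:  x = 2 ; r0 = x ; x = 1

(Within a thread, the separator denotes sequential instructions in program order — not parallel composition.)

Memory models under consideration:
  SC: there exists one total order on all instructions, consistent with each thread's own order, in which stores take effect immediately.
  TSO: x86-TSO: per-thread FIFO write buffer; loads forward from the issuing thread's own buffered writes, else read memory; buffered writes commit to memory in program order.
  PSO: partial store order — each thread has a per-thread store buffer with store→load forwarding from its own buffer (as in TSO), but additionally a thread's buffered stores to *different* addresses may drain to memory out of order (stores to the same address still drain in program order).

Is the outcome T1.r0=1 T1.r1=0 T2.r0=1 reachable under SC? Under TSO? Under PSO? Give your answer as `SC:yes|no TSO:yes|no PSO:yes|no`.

SC:no TSO:no PSO:yes

outcome vector order: (T1.r0,T1.r1,T2.r0)
SC: 11 outcomes — {<0 0 1>; <0 0 2>; <0 1 1>; <0 1 2>; <1 0 2>; <1 1 1>; <1 1 2>; <2 0 1>; <2 0 2>; <2 1 1>; <2 1 2>}
TSO: 11 outcomes — {<0 0 1>; <0 0 2>; <0 1 1>; <0 1 2>; <1 0 2>; <1 1 1>; <1 1 2>; <2 0 1>; <2 0 2>; <2 1 1>; <2 1 2>}
PSO: 12 outcomes — {<0 0 1>; <0 0 2>; <0 1 1>; <0 1 2>; <1 0 1>; <1 0 2>; <1 1 1>; <1 1 2>; <2 0 1>; <2 0 2>; <2 1 1>; <2 1 2>}
target <1 0 1> ∈ {PSO}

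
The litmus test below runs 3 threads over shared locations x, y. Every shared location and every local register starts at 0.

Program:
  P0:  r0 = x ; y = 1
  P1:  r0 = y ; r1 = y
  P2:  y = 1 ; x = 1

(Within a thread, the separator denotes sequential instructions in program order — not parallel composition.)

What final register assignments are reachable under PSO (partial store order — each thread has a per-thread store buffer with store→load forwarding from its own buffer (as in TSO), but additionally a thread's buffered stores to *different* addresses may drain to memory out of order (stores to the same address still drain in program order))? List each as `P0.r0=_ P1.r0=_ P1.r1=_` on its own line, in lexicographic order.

outcome vector order: (P0.r0,P1.r0,P1.r1)
|PSO outcomes| = 6

P0.r0=0 P1.r0=0 P1.r1=0
P0.r0=0 P1.r0=0 P1.r1=1
P0.r0=0 P1.r0=1 P1.r1=1
P0.r0=1 P1.r0=0 P1.r1=0
P0.r0=1 P1.r0=0 P1.r1=1
P0.r0=1 P1.r0=1 P1.r1=1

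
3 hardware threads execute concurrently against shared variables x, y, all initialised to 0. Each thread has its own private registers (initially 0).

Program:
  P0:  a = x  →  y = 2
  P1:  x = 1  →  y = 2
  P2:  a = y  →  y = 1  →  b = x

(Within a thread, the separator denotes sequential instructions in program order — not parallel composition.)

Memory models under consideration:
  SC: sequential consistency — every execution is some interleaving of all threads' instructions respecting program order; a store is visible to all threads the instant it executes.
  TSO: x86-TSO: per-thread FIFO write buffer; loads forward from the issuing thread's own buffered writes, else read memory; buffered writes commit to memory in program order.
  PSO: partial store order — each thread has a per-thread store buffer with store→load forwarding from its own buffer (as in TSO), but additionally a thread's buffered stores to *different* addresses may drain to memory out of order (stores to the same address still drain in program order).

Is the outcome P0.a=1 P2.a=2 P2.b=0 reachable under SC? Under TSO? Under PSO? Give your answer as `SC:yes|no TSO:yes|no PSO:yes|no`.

SC:no TSO:no PSO:yes

outcome vector order: (P0.a,P2.a,P2.b)
under SC → (0,0,0); (0,0,1); (0,2,0); (0,2,1); (1,0,0); (1,0,1); (1,2,1)
under TSO → (0,0,0); (0,0,1); (0,2,0); (0,2,1); (1,0,0); (1,0,1); (1,2,1)
under PSO → (0,0,0); (0,0,1); (0,2,0); (0,2,1); (1,0,0); (1,0,1); (1,2,0); (1,2,1)
target (1,2,0) ∈ {PSO}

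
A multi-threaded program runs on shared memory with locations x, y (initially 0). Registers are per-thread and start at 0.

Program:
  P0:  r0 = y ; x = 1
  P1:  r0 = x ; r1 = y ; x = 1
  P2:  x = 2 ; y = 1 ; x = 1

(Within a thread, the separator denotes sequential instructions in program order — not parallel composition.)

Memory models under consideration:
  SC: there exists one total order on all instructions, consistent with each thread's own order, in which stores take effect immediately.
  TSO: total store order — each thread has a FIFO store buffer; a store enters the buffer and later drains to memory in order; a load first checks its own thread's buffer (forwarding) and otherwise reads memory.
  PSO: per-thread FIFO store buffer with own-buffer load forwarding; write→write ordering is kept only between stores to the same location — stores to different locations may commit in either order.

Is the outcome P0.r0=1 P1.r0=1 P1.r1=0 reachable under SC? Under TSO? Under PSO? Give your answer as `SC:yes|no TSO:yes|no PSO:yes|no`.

outcome vector order: (P0.r0,P1.r0,P1.r1)
SC (11): 000; 001; 010; 011; 020; 021; 100; 101; 111; 120; 121
TSO (11): 000; 001; 010; 011; 020; 021; 100; 101; 111; 120; 121
PSO (12): 000; 001; 010; 011; 020; 021; 100; 101; 110; 111; 120; 121
target 110 ∈ {PSO}

SC:no TSO:no PSO:yes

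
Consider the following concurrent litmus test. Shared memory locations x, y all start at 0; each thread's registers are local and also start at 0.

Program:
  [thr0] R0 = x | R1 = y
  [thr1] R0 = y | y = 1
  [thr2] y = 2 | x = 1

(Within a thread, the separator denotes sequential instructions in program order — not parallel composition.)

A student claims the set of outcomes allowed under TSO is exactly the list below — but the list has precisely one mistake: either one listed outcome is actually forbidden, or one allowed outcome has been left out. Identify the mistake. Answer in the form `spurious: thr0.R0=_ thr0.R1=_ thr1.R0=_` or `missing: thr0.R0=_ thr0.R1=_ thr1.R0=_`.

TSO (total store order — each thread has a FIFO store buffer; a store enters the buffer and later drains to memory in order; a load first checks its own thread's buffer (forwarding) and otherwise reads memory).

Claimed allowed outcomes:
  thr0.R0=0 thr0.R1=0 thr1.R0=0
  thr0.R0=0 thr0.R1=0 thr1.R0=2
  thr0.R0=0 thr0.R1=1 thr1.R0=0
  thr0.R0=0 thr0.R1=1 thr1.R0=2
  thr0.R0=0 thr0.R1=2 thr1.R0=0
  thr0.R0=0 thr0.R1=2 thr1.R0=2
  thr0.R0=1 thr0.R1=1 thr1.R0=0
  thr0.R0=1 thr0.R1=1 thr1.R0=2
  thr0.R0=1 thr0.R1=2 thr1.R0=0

outcome vector order: (thr0.R0,thr0.R1,thr1.R0)
TSO: 10 outcomes — {000; 002; 010; 012; 020; 022; 110; 112; 120; 122}
TSO∖claimed = {122}

missing: thr0.R0=1 thr0.R1=2 thr1.R0=2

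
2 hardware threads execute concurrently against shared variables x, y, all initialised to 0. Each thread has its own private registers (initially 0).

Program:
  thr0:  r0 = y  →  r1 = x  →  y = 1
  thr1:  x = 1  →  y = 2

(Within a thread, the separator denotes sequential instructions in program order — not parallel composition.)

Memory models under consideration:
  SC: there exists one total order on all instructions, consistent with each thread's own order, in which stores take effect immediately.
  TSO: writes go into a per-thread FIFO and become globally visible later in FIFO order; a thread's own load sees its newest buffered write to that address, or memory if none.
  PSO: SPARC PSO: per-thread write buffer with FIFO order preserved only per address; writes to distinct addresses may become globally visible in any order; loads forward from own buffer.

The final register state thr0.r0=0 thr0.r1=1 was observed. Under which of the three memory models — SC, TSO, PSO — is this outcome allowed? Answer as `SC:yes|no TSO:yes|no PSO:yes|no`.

SC:yes TSO:yes PSO:yes

outcome vector order: (thr0.r0,thr0.r1)
under SC → 0/0; 0/1; 2/1
under TSO → 0/0; 0/1; 2/1
under PSO → 0/0; 0/1; 2/0; 2/1
target 0/1 ∈ {SC,TSO,PSO}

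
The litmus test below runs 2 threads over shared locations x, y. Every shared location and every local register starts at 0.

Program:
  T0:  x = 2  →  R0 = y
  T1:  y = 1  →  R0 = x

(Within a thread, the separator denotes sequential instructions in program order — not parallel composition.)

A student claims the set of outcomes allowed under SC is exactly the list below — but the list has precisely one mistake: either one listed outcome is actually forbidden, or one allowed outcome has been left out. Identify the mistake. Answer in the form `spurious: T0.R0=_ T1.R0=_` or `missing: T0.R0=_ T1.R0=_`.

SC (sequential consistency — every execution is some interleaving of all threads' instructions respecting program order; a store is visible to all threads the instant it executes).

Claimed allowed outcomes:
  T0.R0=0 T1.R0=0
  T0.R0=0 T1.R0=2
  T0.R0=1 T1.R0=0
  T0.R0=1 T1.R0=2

spurious: T0.R0=0 T1.R0=0

outcome vector order: (T0.R0,T1.R0)
[SC] allowed = {02, 10, 12}
claimed∖SC = {00}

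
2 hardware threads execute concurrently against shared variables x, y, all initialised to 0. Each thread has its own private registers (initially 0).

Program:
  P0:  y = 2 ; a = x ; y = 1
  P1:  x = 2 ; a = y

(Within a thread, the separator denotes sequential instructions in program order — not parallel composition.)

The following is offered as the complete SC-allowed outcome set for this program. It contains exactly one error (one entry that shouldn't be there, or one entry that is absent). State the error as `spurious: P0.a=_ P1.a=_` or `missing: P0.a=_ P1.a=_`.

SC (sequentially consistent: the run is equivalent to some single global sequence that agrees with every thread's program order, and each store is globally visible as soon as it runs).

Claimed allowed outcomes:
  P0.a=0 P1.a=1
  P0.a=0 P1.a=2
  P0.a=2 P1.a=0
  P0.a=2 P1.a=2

missing: P0.a=2 P1.a=1

outcome vector order: (P0.a,P1.a)
under SC → (0,1); (0,2); (2,0); (2,1); (2,2)
SC∖claimed = {(2,1)}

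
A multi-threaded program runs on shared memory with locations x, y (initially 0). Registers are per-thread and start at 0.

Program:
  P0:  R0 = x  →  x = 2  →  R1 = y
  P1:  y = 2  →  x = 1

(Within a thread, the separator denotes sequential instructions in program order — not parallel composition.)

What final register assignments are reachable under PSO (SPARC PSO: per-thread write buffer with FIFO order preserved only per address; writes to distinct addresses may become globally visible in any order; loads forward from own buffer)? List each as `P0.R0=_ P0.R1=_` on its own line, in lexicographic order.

P0.R0=0 P0.R1=0
P0.R0=0 P0.R1=2
P0.R0=1 P0.R1=0
P0.R0=1 P0.R1=2

outcome vector order: (P0.R0,P0.R1)
|PSO outcomes| = 4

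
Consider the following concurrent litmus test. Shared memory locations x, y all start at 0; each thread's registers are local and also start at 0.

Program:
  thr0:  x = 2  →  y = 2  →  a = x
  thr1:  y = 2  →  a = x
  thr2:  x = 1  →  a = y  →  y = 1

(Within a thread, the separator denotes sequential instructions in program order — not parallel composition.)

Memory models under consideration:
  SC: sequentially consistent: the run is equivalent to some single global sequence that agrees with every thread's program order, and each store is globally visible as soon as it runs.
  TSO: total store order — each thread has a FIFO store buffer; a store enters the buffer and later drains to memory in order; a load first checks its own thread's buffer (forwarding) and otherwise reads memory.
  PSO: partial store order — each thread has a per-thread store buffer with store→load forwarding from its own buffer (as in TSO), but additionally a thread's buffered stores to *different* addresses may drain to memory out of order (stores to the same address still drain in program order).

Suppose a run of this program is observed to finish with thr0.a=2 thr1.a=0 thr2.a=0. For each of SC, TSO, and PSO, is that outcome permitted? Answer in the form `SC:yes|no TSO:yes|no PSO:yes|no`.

outcome vector order: (thr0.a,thr1.a,thr2.a)
[SC] allowed = {(1,0,2) (1,1,0) (1,1,2) (1,2,2) (2,0,2) (2,1,0) (2,1,2) (2,2,0) (2,2,2)}
[TSO] allowed = {(1,0,0) (1,0,2) (1,1,0) (1,1,2) (1,2,0) (1,2,2) (2,0,0) (2,0,2) (2,1,0) (2,1,2) (2,2,0) (2,2,2)}
[PSO] allowed = {(1,0,0) (1,0,2) (1,1,0) (1,1,2) (1,2,0) (1,2,2) (2,0,0) (2,0,2) (2,1,0) (2,1,2) (2,2,0) (2,2,2)}
target (2,0,0) ∈ {TSO,PSO}

SC:no TSO:yes PSO:yes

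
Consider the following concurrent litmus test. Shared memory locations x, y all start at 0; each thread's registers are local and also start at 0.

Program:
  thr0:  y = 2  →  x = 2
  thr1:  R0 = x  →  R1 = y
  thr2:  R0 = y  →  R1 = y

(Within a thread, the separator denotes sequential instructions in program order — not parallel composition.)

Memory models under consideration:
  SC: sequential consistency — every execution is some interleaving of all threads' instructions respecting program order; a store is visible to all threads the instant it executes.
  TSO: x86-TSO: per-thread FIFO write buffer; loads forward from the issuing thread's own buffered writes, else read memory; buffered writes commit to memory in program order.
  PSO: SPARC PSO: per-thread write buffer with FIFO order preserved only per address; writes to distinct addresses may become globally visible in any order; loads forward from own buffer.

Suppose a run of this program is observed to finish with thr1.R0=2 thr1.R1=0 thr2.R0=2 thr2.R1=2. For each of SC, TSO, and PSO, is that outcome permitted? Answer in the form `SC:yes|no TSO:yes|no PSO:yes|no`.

outcome vector order: (thr1.R0,thr1.R1,thr2.R0,thr2.R1)
under SC → (0,0,0,0) (0,0,0,2) (0,0,2,2) (0,2,0,0) (0,2,0,2) (0,2,2,2) (2,2,0,0) (2,2,0,2) (2,2,2,2)
under TSO → (0,0,0,0) (0,0,0,2) (0,0,2,2) (0,2,0,0) (0,2,0,2) (0,2,2,2) (2,2,0,0) (2,2,0,2) (2,2,2,2)
under PSO → (0,0,0,0) (0,0,0,2) (0,0,2,2) (0,2,0,0) (0,2,0,2) (0,2,2,2) (2,0,0,0) (2,0,0,2) (2,0,2,2) (2,2,0,0) (2,2,0,2) (2,2,2,2)
target (2,0,2,2) ∈ {PSO}

SC:no TSO:no PSO:yes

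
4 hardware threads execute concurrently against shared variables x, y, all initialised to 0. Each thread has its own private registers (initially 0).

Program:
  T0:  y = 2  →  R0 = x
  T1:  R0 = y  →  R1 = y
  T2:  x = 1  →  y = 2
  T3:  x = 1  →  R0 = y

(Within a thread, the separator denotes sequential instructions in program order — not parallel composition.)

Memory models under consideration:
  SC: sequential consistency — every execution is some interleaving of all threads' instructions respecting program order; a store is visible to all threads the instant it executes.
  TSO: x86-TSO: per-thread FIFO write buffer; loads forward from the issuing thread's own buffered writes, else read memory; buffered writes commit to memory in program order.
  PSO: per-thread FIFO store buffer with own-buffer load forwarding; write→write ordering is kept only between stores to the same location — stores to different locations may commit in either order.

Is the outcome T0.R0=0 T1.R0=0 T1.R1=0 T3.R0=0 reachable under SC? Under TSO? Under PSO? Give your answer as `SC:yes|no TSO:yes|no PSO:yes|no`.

outcome vector order: (T0.R0,T1.R0,T1.R1,T3.R0)
SC: 9 outcomes — {<0 0 0 2>; <0 0 2 2>; <0 2 2 2>; <1 0 0 0>; <1 0 0 2>; <1 0 2 0>; <1 0 2 2>; <1 2 2 0>; <1 2 2 2>}
TSO: 12 outcomes — {<0 0 0 0>; <0 0 0 2>; <0 0 2 0>; <0 0 2 2>; <0 2 2 0>; <0 2 2 2>; <1 0 0 0>; <1 0 0 2>; <1 0 2 0>; <1 0 2 2>; <1 2 2 0>; <1 2 2 2>}
PSO: 12 outcomes — {<0 0 0 0>; <0 0 0 2>; <0 0 2 0>; <0 0 2 2>; <0 2 2 0>; <0 2 2 2>; <1 0 0 0>; <1 0 0 2>; <1 0 2 0>; <1 0 2 2>; <1 2 2 0>; <1 2 2 2>}
target <0 0 0 0> ∈ {TSO,PSO}

SC:no TSO:yes PSO:yes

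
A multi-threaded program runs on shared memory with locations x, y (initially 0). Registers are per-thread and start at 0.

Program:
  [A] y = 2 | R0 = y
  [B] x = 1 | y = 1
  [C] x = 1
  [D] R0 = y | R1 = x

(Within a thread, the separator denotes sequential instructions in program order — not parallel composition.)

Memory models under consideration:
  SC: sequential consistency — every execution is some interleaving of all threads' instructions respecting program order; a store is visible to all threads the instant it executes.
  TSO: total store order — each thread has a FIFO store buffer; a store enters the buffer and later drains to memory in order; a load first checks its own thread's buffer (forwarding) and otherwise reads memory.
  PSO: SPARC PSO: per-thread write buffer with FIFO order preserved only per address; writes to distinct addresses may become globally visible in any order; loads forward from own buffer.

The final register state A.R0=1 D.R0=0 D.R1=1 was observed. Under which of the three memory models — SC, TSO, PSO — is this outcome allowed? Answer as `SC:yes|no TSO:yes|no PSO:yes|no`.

outcome vector order: (A.R0,D.R0,D.R1)
SC (10): (1,0,0), (1,0,1), (1,1,1), (1,2,0), (1,2,1), (2,0,0), (2,0,1), (2,1,1), (2,2,0), (2,2,1)
TSO (10): (1,0,0), (1,0,1), (1,1,1), (1,2,0), (1,2,1), (2,0,0), (2,0,1), (2,1,1), (2,2,0), (2,2,1)
PSO (12): (1,0,0), (1,0,1), (1,1,0), (1,1,1), (1,2,0), (1,2,1), (2,0,0), (2,0,1), (2,1,0), (2,1,1), (2,2,0), (2,2,1)
target (1,0,1) ∈ {SC,TSO,PSO}

SC:yes TSO:yes PSO:yes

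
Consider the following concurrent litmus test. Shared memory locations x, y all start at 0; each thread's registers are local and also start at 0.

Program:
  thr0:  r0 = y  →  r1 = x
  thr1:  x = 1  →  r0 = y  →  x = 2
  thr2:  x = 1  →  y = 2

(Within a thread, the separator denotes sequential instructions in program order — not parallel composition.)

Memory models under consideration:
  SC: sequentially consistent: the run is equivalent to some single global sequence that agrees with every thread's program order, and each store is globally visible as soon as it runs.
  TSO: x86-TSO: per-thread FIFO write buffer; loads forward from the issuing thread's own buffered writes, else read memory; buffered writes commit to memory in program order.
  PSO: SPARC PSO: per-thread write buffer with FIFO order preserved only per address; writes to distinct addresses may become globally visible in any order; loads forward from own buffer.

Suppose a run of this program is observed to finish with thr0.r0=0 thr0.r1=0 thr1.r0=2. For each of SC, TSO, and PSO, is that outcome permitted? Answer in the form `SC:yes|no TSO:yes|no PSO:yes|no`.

SC:yes TSO:yes PSO:yes

outcome vector order: (thr0.r0,thr0.r1,thr1.r0)
[SC] allowed = {(0,0,0); (0,0,2); (0,1,0); (0,1,2); (0,2,0); (0,2,2); (2,1,0); (2,1,2); (2,2,0); (2,2,2)}
[TSO] allowed = {(0,0,0); (0,0,2); (0,1,0); (0,1,2); (0,2,0); (0,2,2); (2,1,0); (2,1,2); (2,2,0); (2,2,2)}
[PSO] allowed = {(0,0,0); (0,0,2); (0,1,0); (0,1,2); (0,2,0); (0,2,2); (2,0,0); (2,0,2); (2,1,0); (2,1,2); (2,2,0); (2,2,2)}
target (0,0,2) ∈ {SC,TSO,PSO}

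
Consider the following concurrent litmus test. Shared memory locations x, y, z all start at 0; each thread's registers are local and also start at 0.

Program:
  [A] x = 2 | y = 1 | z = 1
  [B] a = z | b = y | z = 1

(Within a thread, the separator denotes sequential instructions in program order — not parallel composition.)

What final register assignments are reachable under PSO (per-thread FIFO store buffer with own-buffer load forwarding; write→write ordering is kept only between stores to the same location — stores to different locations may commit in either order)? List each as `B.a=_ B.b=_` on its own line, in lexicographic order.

B.a=0 B.b=0
B.a=0 B.b=1
B.a=1 B.b=0
B.a=1 B.b=1

outcome vector order: (B.a,B.b)
|PSO outcomes| = 4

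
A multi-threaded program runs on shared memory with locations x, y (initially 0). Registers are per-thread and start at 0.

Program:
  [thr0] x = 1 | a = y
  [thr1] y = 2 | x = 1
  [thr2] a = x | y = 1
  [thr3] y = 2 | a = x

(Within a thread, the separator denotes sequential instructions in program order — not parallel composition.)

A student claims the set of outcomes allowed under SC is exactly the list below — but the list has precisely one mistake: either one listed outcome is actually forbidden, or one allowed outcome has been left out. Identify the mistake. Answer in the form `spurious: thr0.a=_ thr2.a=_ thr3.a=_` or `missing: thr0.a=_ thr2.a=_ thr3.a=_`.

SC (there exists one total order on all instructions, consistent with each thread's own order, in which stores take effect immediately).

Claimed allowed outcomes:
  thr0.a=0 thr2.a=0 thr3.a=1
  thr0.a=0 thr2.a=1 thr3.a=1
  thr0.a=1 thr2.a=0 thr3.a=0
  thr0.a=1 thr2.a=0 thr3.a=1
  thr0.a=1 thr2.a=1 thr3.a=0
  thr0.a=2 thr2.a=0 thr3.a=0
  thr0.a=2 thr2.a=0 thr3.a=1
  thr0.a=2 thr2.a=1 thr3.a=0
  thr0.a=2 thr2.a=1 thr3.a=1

missing: thr0.a=1 thr2.a=1 thr3.a=1

outcome vector order: (thr0.a,thr2.a,thr3.a)
[SC] allowed = {001 011 100 101 110 111 200 201 210 211}
SC∖claimed = {111}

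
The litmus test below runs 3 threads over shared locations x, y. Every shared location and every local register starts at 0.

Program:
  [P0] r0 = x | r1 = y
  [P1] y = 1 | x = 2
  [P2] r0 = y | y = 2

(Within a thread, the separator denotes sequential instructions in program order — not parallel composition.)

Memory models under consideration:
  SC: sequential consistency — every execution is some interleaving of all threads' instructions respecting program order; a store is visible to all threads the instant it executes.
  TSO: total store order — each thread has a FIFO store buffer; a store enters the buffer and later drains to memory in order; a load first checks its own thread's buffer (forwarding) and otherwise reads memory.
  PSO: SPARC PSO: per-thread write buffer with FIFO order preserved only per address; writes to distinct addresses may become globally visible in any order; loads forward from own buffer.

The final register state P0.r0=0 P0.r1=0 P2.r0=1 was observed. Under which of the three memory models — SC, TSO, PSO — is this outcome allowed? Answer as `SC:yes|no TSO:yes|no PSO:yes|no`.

SC:yes TSO:yes PSO:yes

outcome vector order: (P0.r0,P0.r1,P2.r0)
[SC] allowed = {0/0/0 0/0/1 0/1/0 0/1/1 0/2/0 0/2/1 2/1/0 2/1/1 2/2/0 2/2/1}
[TSO] allowed = {0/0/0 0/0/1 0/1/0 0/1/1 0/2/0 0/2/1 2/1/0 2/1/1 2/2/0 2/2/1}
[PSO] allowed = {0/0/0 0/0/1 0/1/0 0/1/1 0/2/0 0/2/1 2/0/0 2/0/1 2/1/0 2/1/1 2/2/0 2/2/1}
target 0/0/1 ∈ {SC,TSO,PSO}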